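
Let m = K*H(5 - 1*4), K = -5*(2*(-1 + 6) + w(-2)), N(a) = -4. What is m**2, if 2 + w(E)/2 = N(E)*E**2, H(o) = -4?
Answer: 270400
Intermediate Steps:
w(E) = -4 - 8*E**2 (w(E) = -4 + 2*(-4*E**2) = -4 - 8*E**2)
K = 130 (K = -5*(2*(-1 + 6) + (-4 - 8*(-2)**2)) = -5*(2*5 + (-4 - 8*4)) = -5*(10 + (-4 - 32)) = -5*(10 - 36) = -5*(-26) = 130)
m = -520 (m = 130*(-4) = -520)
m**2 = (-520)**2 = 270400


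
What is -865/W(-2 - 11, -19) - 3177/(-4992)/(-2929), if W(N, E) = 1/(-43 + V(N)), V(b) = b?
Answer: 236089583581/4873856 ≈ 48440.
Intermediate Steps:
W(N, E) = 1/(-43 + N)
-865/W(-2 - 11, -19) - 3177/(-4992)/(-2929) = -865/(1/(-43 + (-2 - 11))) - 3177/(-4992)/(-2929) = -865/(1/(-43 - 13)) - 3177*(-1/4992)*(-1/2929) = -865/(1/(-56)) + (1059/1664)*(-1/2929) = -865/(-1/56) - 1059/4873856 = -865*(-56) - 1059/4873856 = 48440 - 1059/4873856 = 236089583581/4873856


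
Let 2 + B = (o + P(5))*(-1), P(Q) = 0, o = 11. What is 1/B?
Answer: -1/13 ≈ -0.076923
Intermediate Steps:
B = -13 (B = -2 + (11 + 0)*(-1) = -2 + 11*(-1) = -2 - 11 = -13)
1/B = 1/(-13) = -1/13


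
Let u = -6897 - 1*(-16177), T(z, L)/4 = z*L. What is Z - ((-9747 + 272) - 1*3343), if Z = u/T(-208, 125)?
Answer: 4165821/325 ≈ 12818.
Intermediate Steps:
T(z, L) = 4*L*z (T(z, L) = 4*(z*L) = 4*(L*z) = 4*L*z)
u = 9280 (u = -6897 + 16177 = 9280)
Z = -29/325 (Z = 9280/((4*125*(-208))) = 9280/(-104000) = 9280*(-1/104000) = -29/325 ≈ -0.089231)
Z - ((-9747 + 272) - 1*3343) = -29/325 - ((-9747 + 272) - 1*3343) = -29/325 - (-9475 - 3343) = -29/325 - 1*(-12818) = -29/325 + 12818 = 4165821/325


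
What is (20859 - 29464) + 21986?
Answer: 13381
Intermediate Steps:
(20859 - 29464) + 21986 = -8605 + 21986 = 13381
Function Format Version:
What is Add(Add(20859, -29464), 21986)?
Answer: 13381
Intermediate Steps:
Add(Add(20859, -29464), 21986) = Add(-8605, 21986) = 13381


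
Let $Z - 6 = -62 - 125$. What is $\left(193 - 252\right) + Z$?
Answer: $-240$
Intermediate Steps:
$Z = -181$ ($Z = 6 - 187 = -181$)
$\left(193 - 252\right) + Z = \left(193 - 252\right) - 181 = -59 - 181 = -240$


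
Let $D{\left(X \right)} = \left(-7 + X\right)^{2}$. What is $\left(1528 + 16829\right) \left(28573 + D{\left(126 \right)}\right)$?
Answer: $784468038$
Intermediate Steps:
$\left(1528 + 16829\right) \left(28573 + D{\left(126 \right)}\right) = \left(1528 + 16829\right) \left(28573 + \left(-7 + 126\right)^{2}\right) = 18357 \left(28573 + 119^{2}\right) = 18357 \left(28573 + 14161\right) = 18357 \cdot 42734 = 784468038$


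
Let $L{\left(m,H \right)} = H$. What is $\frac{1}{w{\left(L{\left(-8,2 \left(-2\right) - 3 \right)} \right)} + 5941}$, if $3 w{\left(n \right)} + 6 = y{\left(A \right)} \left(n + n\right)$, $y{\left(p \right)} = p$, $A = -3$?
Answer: $\frac{1}{5953} \approx 0.00016798$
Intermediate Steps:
$w{\left(n \right)} = -2 - 2 n$ ($w{\left(n \right)} = -2 + \frac{\left(-3\right) \left(n + n\right)}{3} = -2 + \frac{\left(-3\right) 2 n}{3} = -2 + \frac{\left(-6\right) n}{3} = -2 - 2 n$)
$\frac{1}{w{\left(L{\left(-8,2 \left(-2\right) - 3 \right)} \right)} + 5941} = \frac{1}{\left(-2 - 2 \left(2 \left(-2\right) - 3\right)\right) + 5941} = \frac{1}{\left(-2 - 2 \left(-4 - 3\right)\right) + 5941} = \frac{1}{\left(-2 - -14\right) + 5941} = \frac{1}{\left(-2 + 14\right) + 5941} = \frac{1}{12 + 5941} = \frac{1}{5953}$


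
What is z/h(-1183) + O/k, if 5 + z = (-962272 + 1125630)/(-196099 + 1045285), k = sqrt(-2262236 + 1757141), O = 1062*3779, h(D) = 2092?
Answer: -78511/34163406 - 1337766*I*sqrt(505095)/168365 ≈ -0.0022981 - 5647.0*I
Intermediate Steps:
O = 4013298
k = I*sqrt(505095) (k = sqrt(-505095) = I*sqrt(505095) ≈ 710.7*I)
z = -157022/32661 (z = -5 + (-962272 + 1125630)/(-196099 + 1045285) = -5 + 163358/849186 = -5 + 163358*(1/849186) = -5 + 6283/32661 = -157022/32661 ≈ -4.8076)
z/h(-1183) + O/k = -157022/32661/2092 + 4013298/((I*sqrt(505095))) = -157022/32661*1/2092 + 4013298*(-I*sqrt(505095)/505095) = -78511/34163406 - 1337766*I*sqrt(505095)/168365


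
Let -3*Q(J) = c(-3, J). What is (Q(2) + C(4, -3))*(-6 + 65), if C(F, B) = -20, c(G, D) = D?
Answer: -3658/3 ≈ -1219.3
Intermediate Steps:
Q(J) = -J/3
(Q(2) + C(4, -3))*(-6 + 65) = (-⅓*2 - 20)*(-6 + 65) = (-⅔ - 20)*59 = -62/3*59 = -3658/3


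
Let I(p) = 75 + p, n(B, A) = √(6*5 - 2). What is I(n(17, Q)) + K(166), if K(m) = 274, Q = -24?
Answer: 349 + 2*√7 ≈ 354.29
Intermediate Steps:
n(B, A) = 2*√7 (n(B, A) = √(30 - 2) = √28 = 2*√7)
I(n(17, Q)) + K(166) = (75 + 2*√7) + 274 = 349 + 2*√7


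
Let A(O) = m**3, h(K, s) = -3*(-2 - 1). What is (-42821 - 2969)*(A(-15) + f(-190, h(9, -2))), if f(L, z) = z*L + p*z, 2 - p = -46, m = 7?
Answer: 42813650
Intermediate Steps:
p = 48 (p = 2 - 1*(-46) = 2 + 46 = 48)
h(K, s) = 9 (h(K, s) = -3*(-3) = 9)
A(O) = 343 (A(O) = 7**3 = 343)
f(L, z) = 48*z + L*z (f(L, z) = z*L + 48*z = L*z + 48*z = 48*z + L*z)
(-42821 - 2969)*(A(-15) + f(-190, h(9, -2))) = (-42821 - 2969)*(343 + 9*(48 - 190)) = -45790*(343 + 9*(-142)) = -45790*(343 - 1278) = -45790*(-935) = 42813650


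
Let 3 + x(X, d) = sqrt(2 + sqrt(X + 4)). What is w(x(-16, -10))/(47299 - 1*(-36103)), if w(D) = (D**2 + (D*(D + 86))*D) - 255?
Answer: -15/4906 - (3 - sqrt(2)*sqrt(1 + I*sqrt(3)))**3/83402 + 87*(3 - sqrt(2)*sqrt(1 + I*sqrt(3)))**2/83402 ≈ -0.0024024 - 0.0025995*I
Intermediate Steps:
x(X, d) = -3 + sqrt(2 + sqrt(4 + X)) (x(X, d) = -3 + sqrt(2 + sqrt(X + 4)) = -3 + sqrt(2 + sqrt(4 + X)))
w(D) = -255 + D**2 + D**2*(86 + D) (w(D) = (D**2 + (D*(86 + D))*D) - 255 = (D**2 + D**2*(86 + D)) - 255 = -255 + D**2 + D**2*(86 + D))
w(x(-16, -10))/(47299 - 1*(-36103)) = (-255 + (-3 + sqrt(2 + sqrt(4 - 16)))**3 + 87*(-3 + sqrt(2 + sqrt(4 - 16)))**2)/(47299 - 1*(-36103)) = (-255 + (-3 + sqrt(2 + sqrt(-12)))**3 + 87*(-3 + sqrt(2 + sqrt(-12)))**2)/(47299 + 36103) = (-255 + (-3 + sqrt(2 + 2*I*sqrt(3)))**3 + 87*(-3 + sqrt(2 + 2*I*sqrt(3)))**2)/83402 = (-255 + (-3 + sqrt(2 + 2*I*sqrt(3)))**3 + 87*(-3 + sqrt(2 + 2*I*sqrt(3)))**2)*(1/83402) = -15/4906 + (-3 + sqrt(2 + 2*I*sqrt(3)))**3/83402 + 87*(-3 + sqrt(2 + 2*I*sqrt(3)))**2/83402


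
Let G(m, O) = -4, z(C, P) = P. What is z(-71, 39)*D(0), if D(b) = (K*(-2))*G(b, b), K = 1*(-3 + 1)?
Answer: -624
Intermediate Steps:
K = -2 (K = 1*(-2) = -2)
D(b) = -16 (D(b) = -2*(-2)*(-4) = 4*(-4) = -16)
z(-71, 39)*D(0) = 39*(-16) = -624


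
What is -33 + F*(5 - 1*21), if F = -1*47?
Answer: 719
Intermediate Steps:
F = -47
-33 + F*(5 - 1*21) = -33 - 47*(5 - 1*21) = -33 - 47*(5 - 21) = -33 - 47*(-16) = -33 + 752 = 719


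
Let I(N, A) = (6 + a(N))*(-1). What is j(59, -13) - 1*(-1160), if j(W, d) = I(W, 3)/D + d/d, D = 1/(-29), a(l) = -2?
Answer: 1277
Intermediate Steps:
I(N, A) = -4 (I(N, A) = (6 - 2)*(-1) = 4*(-1) = -4)
D = -1/29 ≈ -0.034483
j(W, d) = 117 (j(W, d) = -4/(-1/29) + d/d = -4*(-29) + 1 = 116 + 1 = 117)
j(59, -13) - 1*(-1160) = 117 - 1*(-1160) = 117 + 1160 = 1277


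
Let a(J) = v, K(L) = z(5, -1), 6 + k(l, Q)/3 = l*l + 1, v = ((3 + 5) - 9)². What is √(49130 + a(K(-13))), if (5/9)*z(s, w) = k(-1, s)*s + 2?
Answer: 3*√5459 ≈ 221.66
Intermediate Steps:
v = 1 (v = (8 - 9)² = (-1)² = 1)
k(l, Q) = -15 + 3*l² (k(l, Q) = -18 + 3*(l*l + 1) = -18 + 3*(l² + 1) = -18 + 3*(1 + l²) = -18 + (3 + 3*l²) = -15 + 3*l²)
z(s, w) = 18/5 - 108*s/5 (z(s, w) = 9*((-15 + 3*(-1)²)*s + 2)/5 = 9*((-15 + 3*1)*s + 2)/5 = 9*((-15 + 3)*s + 2)/5 = 9*(-12*s + 2)/5 = 9*(2 - 12*s)/5 = 18/5 - 108*s/5)
K(L) = -522/5 (K(L) = 18/5 - 108/5*5 = 18/5 - 108 = -522/5)
a(J) = 1
√(49130 + a(K(-13))) = √(49130 + 1) = √49131 = 3*√5459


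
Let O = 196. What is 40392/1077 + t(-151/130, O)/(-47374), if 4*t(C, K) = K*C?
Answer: 82922315921/2210944580 ≈ 37.505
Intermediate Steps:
t(C, K) = C*K/4 (t(C, K) = (K*C)/4 = (C*K)/4 = C*K/4)
40392/1077 + t(-151/130, O)/(-47374) = 40392/1077 + ((¼)*(-151/130)*196)/(-47374) = 40392*(1/1077) + ((¼)*(-151*1/130)*196)*(-1/47374) = 13464/359 + ((¼)*(-151/130)*196)*(-1/47374) = 13464/359 - 7399/130*(-1/47374) = 13464/359 + 7399/6158620 = 82922315921/2210944580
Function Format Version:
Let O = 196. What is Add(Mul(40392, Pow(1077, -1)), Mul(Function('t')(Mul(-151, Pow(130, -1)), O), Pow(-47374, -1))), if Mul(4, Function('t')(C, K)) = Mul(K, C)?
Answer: Rational(82922315921, 2210944580) ≈ 37.505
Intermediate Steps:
Function('t')(C, K) = Mul(Rational(1, 4), C, K) (Function('t')(C, K) = Mul(Rational(1, 4), Mul(K, C)) = Mul(Rational(1, 4), Mul(C, K)) = Mul(Rational(1, 4), C, K))
Add(Mul(40392, Pow(1077, -1)), Mul(Function('t')(Mul(-151, Pow(130, -1)), O), Pow(-47374, -1))) = Add(Mul(40392, Pow(1077, -1)), Mul(Mul(Rational(1, 4), Mul(-151, Pow(130, -1)), 196), Pow(-47374, -1))) = Add(Mul(40392, Rational(1, 1077)), Mul(Mul(Rational(1, 4), Mul(-151, Rational(1, 130)), 196), Rational(-1, 47374))) = Add(Rational(13464, 359), Mul(Mul(Rational(1, 4), Rational(-151, 130), 196), Rational(-1, 47374))) = Add(Rational(13464, 359), Mul(Rational(-7399, 130), Rational(-1, 47374))) = Add(Rational(13464, 359), Rational(7399, 6158620)) = Rational(82922315921, 2210944580)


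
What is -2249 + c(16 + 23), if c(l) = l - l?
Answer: -2249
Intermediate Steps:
c(l) = 0
-2249 + c(16 + 23) = -2249 + 0 = -2249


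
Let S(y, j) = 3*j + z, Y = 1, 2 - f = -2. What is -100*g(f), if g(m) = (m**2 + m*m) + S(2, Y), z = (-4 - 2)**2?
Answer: -7100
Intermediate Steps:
f = 4 (f = 2 - 1*(-2) = 2 + 2 = 4)
z = 36 (z = (-6)**2 = 36)
S(y, j) = 36 + 3*j (S(y, j) = 3*j + 36 = 36 + 3*j)
g(m) = 39 + 2*m**2 (g(m) = (m**2 + m*m) + (36 + 3*1) = (m**2 + m**2) + (36 + 3) = 2*m**2 + 39 = 39 + 2*m**2)
-100*g(f) = -100*(39 + 2*4**2) = -100*(39 + 2*16) = -100*(39 + 32) = -100*71 = -7100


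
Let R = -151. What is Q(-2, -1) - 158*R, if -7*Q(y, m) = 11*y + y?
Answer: 167030/7 ≈ 23861.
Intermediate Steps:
Q(y, m) = -12*y/7 (Q(y, m) = -(11*y + y)/7 = -12*y/7)
Q(-2, -1) - 158*R = -12/7*(-2) - 158*(-151) = 24/7 + 23858 = 167030/7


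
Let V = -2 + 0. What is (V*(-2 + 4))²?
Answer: 16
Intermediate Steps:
V = -2
(V*(-2 + 4))² = (-2*(-2 + 4))² = (-2*2)² = (-4)² = 16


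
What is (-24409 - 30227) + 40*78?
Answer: -51516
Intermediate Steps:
(-24409 - 30227) + 40*78 = -54636 + 3120 = -51516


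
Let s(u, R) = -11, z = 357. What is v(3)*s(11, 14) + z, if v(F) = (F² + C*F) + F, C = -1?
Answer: 258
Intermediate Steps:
v(F) = F² (v(F) = (F² - F) + F = F²)
v(3)*s(11, 14) + z = 3²*(-11) + 357 = 9*(-11) + 357 = -99 + 357 = 258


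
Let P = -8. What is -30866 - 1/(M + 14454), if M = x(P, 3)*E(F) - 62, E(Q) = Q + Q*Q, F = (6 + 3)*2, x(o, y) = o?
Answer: -359774097/11656 ≈ -30866.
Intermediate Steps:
F = 18 (F = 9*2 = 18)
E(Q) = Q + Q²
M = -2798 (M = -144*(1 + 18) - 62 = -144*19 - 62 = -8*342 - 62 = -2736 - 62 = -2798)
-30866 - 1/(M + 14454) = -30866 - 1/(-2798 + 14454) = -30866 - 1/11656 = -359774097/11656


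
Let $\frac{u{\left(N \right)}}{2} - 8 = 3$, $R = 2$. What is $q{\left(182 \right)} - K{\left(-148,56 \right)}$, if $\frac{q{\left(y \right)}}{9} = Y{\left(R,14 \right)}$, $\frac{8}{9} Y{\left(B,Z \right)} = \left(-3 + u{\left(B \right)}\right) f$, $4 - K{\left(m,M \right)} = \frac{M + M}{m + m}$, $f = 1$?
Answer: $\frac{55647}{296} \approx 188.0$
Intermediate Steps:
$K{\left(m,M \right)} = 4 - \frac{M}{m}$ ($K{\left(m,M \right)} = 4 - \frac{M + M}{m + m} = 4 - \frac{2 M}{2 m} = 4 - 2 M \frac{1}{2 m} = 4 - \frac{M}{m}$)
$u{\left(N \right)} = 22$ ($u{\left(N \right)} = 16 + 2 \cdot 3 = 16 + 6 = 22$)
$Y{\left(B,Z \right)} = \frac{171}{8}$ ($Y{\left(B,Z \right)} = \frac{9 \left(-3 + 22\right) 1}{8} = \frac{9 \cdot 19 \cdot 1}{8} = \frac{9}{8} \cdot 19 = \frac{171}{8}$)
$q{\left(y \right)} = \frac{1539}{8}$ ($q{\left(y \right)} = 9 \cdot \frac{171}{8} = \frac{1539}{8}$)
$q{\left(182 \right)} - K{\left(-148,56 \right)} = \frac{1539}{8} - \left(4 - \frac{56}{-148}\right) = \frac{1539}{8} - \left(4 - 56 \left(- \frac{1}{148}\right)\right) = \frac{1539}{8} - \left(4 + \frac{14}{37}\right) = \frac{1539}{8} - \frac{162}{37} = \frac{55647}{296}$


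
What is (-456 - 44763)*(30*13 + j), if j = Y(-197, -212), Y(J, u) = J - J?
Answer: -17635410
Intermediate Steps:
Y(J, u) = 0
j = 0
(-456 - 44763)*(30*13 + j) = (-456 - 44763)*(30*13 + 0) = -45219*(390 + 0) = -45219*390 = -17635410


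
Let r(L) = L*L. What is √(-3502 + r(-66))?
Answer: √854 ≈ 29.223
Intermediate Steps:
r(L) = L²
√(-3502 + r(-66)) = √(-3502 + (-66)²) = √(-3502 + 4356) = √854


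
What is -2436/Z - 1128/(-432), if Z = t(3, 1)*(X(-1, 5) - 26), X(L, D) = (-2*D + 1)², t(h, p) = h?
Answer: -12031/990 ≈ -12.153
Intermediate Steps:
X(L, D) = (1 - 2*D)²
Z = 165 (Z = 3*((-1 + 2*5)² - 26) = 3*((-1 + 10)² - 26) = 3*(9² - 26) = 3*(81 - 26) = 3*55 = 165)
-2436/Z - 1128/(-432) = -2436/165 - 1128/(-432) = -2436*1/165 - 1128*(-1/432) = -812/55 + 47/18 = -12031/990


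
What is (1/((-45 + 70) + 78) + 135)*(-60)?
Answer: -834360/103 ≈ -8100.6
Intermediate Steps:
(1/((-45 + 70) + 78) + 135)*(-60) = (1/(25 + 78) + 135)*(-60) = (1/103 + 135)*(-60) = (13906/103)*(-60) = -834360/103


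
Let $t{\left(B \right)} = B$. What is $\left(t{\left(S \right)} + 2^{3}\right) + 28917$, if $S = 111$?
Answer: $29036$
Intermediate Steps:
$\left(t{\left(S \right)} + 2^{3}\right) + 28917 = \left(111 + 2^{3}\right) + 28917 = \left(111 + 8\right) + 28917 = 119 + 28917 = 29036$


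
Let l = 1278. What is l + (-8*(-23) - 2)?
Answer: 1460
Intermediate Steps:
l + (-8*(-23) - 2) = 1278 + (-8*(-23) - 2) = 1278 + (184 - 2) = 1278 + 182 = 1460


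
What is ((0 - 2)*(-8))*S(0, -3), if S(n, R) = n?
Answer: 0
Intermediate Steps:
((0 - 2)*(-8))*S(0, -3) = ((0 - 2)*(-8))*0 = -2*(-8)*0 = 16*0 = 0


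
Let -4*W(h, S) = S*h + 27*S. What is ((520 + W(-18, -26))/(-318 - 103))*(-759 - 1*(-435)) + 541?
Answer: 415195/421 ≈ 986.21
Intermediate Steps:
W(h, S) = -27*S/4 - S*h/4 (W(h, S) = -(S*h + 27*S)/4 = -(27*S + S*h)/4 = -27*S/4 - S*h/4)
((520 + W(-18, -26))/(-318 - 103))*(-759 - 1*(-435)) + 541 = ((520 - ¼*(-26)*(27 - 18))/(-318 - 103))*(-759 - 1*(-435)) + 541 = ((520 - ¼*(-26)*9)/(-421))*(-759 + 435) + 541 = ((520 + 117/2)*(-1/421))*(-324) + 541 = ((1157/2)*(-1/421))*(-324) + 541 = -1157/842*(-324) + 541 = 187434/421 + 541 = 415195/421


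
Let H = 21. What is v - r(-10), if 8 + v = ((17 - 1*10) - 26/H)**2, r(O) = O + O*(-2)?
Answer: 6703/441 ≈ 15.200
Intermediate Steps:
r(O) = -O (r(O) = O - 2*O = -O)
v = 11113/441 (v = -8 + ((17 - 1*10) - 26/21)**2 = -8 + ((17 - 10) - 26*1/21)**2 = -8 + (7 - 26/21)**2 = -8 + (121/21)**2 = -8 + 14641/441 = 11113/441 ≈ 25.200)
v - r(-10) = 11113/441 - (-1)*(-10) = 11113/441 - 1*10 = 11113/441 - 10 = 6703/441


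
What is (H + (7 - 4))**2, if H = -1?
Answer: 4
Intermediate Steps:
(H + (7 - 4))**2 = (-1 + (7 - 4))**2 = (-1 + 3)**2 = 2**2 = 4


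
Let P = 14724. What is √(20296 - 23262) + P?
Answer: 14724 + I*√2966 ≈ 14724.0 + 54.461*I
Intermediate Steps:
√(20296 - 23262) + P = √(20296 - 23262) + 14724 = √(-2966) + 14724 = I*√2966 + 14724 = 14724 + I*√2966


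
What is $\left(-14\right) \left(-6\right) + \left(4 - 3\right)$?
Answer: $85$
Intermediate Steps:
$\left(-14\right) \left(-6\right) + \left(4 - 3\right) = 84 + 1 = 85$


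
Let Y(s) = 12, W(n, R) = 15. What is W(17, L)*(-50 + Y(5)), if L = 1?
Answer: -570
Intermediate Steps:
W(17, L)*(-50 + Y(5)) = 15*(-50 + 12) = 15*(-38) = -570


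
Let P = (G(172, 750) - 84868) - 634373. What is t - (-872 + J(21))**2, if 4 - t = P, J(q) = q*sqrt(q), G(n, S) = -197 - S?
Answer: -49453 + 36624*sqrt(21) ≈ 1.1838e+5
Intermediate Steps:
J(q) = q**(3/2)
P = -720188 (P = ((-197 - 1*750) - 84868) - 634373 = ((-197 - 750) - 84868) - 634373 = (-947 - 84868) - 634373 = -85815 - 634373 = -720188)
t = 720192 (t = 4 - 1*(-720188) = 4 + 720188 = 720192)
t - (-872 + J(21))**2 = 720192 - (-872 + 21**(3/2))**2 = 720192 - (-872 + 21*sqrt(21))**2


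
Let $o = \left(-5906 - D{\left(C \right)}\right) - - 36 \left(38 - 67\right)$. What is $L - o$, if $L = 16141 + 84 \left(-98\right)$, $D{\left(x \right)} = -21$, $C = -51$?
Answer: $14838$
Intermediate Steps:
$o = -6929$ ($o = \left(-5906 - -21\right) - - 36 \left(38 - 67\right) = \left(-5906 + 21\right) - \left(-36\right) \left(-29\right) = -5885 - 1044 = -6929$)
$L = 7909$ ($L = 16141 - 8232 = 7909$)
$L - o = 7909 - -6929 = 7909 + 6929 = 14838$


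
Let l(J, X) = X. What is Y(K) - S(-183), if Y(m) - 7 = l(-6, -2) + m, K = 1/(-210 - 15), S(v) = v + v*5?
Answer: 248174/225 ≈ 1103.0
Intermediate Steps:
S(v) = 6*v (S(v) = v + 5*v = 6*v)
K = -1/225 (K = 1/(-225) = -1/225 ≈ -0.0044444)
Y(m) = 5 + m (Y(m) = 7 + (-2 + m) = 5 + m)
Y(K) - S(-183) = (5 - 1/225) - 6*(-183) = 1124/225 - 1*(-1098) = 1124/225 + 1098 = 248174/225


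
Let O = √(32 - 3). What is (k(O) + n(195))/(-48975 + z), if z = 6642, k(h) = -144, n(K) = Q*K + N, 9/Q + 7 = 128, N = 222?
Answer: -3731/1707431 ≈ -0.0021852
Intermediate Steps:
O = √29 ≈ 5.3852
Q = 9/121 (Q = 9/(-7 + 128) = 9/121 ≈ 0.074380)
n(K) = 222 + 9*K/121 (n(K) = 9*K/121 + 222 = 222 + 9*K/121)
(k(O) + n(195))/(-48975 + z) = (-144 + (222 + (9/121)*195))/(-48975 + 6642) = (-144 + (222 + 1755/121))/(-42333) = (-144 + 28617/121)*(-1/42333) = (11193/121)*(-1/42333) = -3731/1707431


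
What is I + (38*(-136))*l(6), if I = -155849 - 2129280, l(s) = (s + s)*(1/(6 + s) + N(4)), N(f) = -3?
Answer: -2104249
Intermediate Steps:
l(s) = 2*s*(-3 + 1/(6 + s)) (l(s) = (s + s)*(1/(6 + s) - 3) = (2*s)*(-3 + 1/(6 + s)) = 2*s*(-3 + 1/(6 + s)))
I = -2285129
I + (38*(-136))*l(6) = -2285129 + (38*(-136))*(2*6*(-17 - 3*6)/(6 + 6)) = -2285129 - 10336*6*(-17 - 18)/12 = -2285129 - 10336*6*(-35)/12 = -2285129 - 5168*(-35) = -2285129 + 180880 = -2104249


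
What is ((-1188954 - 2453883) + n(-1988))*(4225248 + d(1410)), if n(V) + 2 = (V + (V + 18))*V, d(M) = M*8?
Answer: 17902148091120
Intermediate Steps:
d(M) = 8*M
n(V) = -2 + V*(18 + 2*V) (n(V) = -2 + (V + (V + 18))*V = -2 + (V + (18 + V))*V = -2 + (18 + 2*V)*V = -2 + V*(18 + 2*V))
((-1188954 - 2453883) + n(-1988))*(4225248 + d(1410)) = ((-1188954 - 2453883) + (-2 + 2*(-1988)**2 + 18*(-1988)))*(4225248 + 8*1410) = (-3642837 + (-2 + 2*3952144 - 35784))*(4225248 + 11280) = (-3642837 + (-2 + 7904288 - 35784))*4236528 = (-3642837 + 7868502)*4236528 = 4225665*4236528 = 17902148091120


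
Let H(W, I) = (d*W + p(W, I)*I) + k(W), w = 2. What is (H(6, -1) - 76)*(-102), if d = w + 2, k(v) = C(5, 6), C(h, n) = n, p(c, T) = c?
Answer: 5304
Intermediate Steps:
k(v) = 6
d = 4 (d = 2 + 2 = 4)
H(W, I) = 6 + 4*W + I*W (H(W, I) = (4*W + W*I) + 6 = (4*W + I*W) + 6 = 6 + 4*W + I*W)
(H(6, -1) - 76)*(-102) = ((6 + 4*6 - 1*6) - 76)*(-102) = ((6 + 24 - 6) - 76)*(-102) = (24 - 76)*(-102) = -52*(-102) = 5304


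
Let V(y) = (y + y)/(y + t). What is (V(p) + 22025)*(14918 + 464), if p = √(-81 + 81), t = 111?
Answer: 338788550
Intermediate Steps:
p = 0 (p = √0 = 0)
V(y) = 2*y/(111 + y) (V(y) = (y + y)/(y + 111) = (2*y)/(111 + y) = 2*y/(111 + y))
(V(p) + 22025)*(14918 + 464) = (2*0/(111 + 0) + 22025)*(14918 + 464) = (2*0/111 + 22025)*15382 = (2*0*(1/111) + 22025)*15382 = (0 + 22025)*15382 = 22025*15382 = 338788550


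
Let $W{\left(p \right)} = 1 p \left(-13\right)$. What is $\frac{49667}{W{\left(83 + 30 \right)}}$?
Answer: $- \frac{49667}{1469} \approx -33.81$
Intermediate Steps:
$W{\left(p \right)} = - 13 p$ ($W{\left(p \right)} = p \left(-13\right) = - 13 p$)
$\frac{49667}{W{\left(83 + 30 \right)}} = \frac{49667}{\left(-13\right) \left(83 + 30\right)} = \frac{49667}{\left(-13\right) 113} = \frac{49667}{-1469} = 49667 \left(- \frac{1}{1469}\right) = - \frac{49667}{1469}$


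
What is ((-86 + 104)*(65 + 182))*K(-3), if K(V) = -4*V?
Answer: 53352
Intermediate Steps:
((-86 + 104)*(65 + 182))*K(-3) = ((-86 + 104)*(65 + 182))*(-4*(-3)) = (18*247)*12 = 4446*12 = 53352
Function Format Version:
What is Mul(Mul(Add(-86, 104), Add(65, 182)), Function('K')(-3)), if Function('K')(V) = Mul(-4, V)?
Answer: 53352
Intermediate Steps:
Mul(Mul(Add(-86, 104), Add(65, 182)), Function('K')(-3)) = Mul(Mul(Add(-86, 104), Add(65, 182)), Mul(-4, -3)) = Mul(Mul(18, 247), 12) = Mul(4446, 12) = 53352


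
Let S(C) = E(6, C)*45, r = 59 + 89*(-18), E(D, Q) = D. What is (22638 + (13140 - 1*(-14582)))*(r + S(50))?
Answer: -64108280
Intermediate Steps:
r = -1543 (r = 59 - 1602 = -1543)
S(C) = 270 (S(C) = 6*45 = 270)
(22638 + (13140 - 1*(-14582)))*(r + S(50)) = (22638 + (13140 - 1*(-14582)))*(-1543 + 270) = (22638 + (13140 + 14582))*(-1273) = (22638 + 27722)*(-1273) = 50360*(-1273) = -64108280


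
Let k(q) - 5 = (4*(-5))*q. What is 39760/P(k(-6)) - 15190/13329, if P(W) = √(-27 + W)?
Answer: -15190/13329 + 2840*√2 ≈ 4015.2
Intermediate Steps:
k(q) = 5 - 20*q (k(q) = 5 + (4*(-5))*q = 5 - 20*q)
39760/P(k(-6)) - 15190/13329 = 39760/(√(-27 + (5 - 20*(-6)))) - 15190/13329 = 39760/(√(-27 + (5 + 120))) - 15190*1/13329 = 39760/(√(-27 + 125)) - 15190/13329 = 39760/(√98) - 15190/13329 = 39760/((7*√2)) - 15190/13329 = 39760*(√2/14) - 15190/13329 = 2840*√2 - 15190/13329 = -15190/13329 + 2840*√2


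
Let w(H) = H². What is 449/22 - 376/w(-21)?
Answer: 189737/9702 ≈ 19.556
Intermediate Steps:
449/22 - 376/w(-21) = 449/22 - 376/((-21)²) = 449*(1/22) - 376/441 = 449/22 - 376*1/441 = 449/22 - 376/441 = 189737/9702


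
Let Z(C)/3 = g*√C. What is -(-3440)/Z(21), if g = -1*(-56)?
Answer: 430*√21/441 ≈ 4.4683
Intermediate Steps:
g = 56
Z(C) = 168*√C (Z(C) = 3*(56*√C) = 168*√C)
-(-3440)/Z(21) = -(-3440)/(168*√21) = -(-3440)*√21/3528 = -(-430)*√21/441 = 430*√21/441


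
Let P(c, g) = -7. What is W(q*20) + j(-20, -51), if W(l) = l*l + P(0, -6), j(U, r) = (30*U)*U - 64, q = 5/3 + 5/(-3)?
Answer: 11929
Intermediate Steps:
q = 0 (q = 5*(⅓) + 5*(-⅓) = 5/3 - 5/3 = 0)
j(U, r) = -64 + 30*U² (j(U, r) = 30*U² - 64 = -64 + 30*U²)
W(l) = -7 + l² (W(l) = l*l - 7 = l² - 7 = -7 + l²)
W(q*20) + j(-20, -51) = (-7 + (0*20)²) + (-64 + 30*(-20)²) = (-7 + 0²) + (-64 + 30*400) = (-7 + 0) + (-64 + 12000) = -7 + 11936 = 11929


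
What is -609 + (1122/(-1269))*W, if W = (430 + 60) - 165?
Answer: -379157/423 ≈ -896.35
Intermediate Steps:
W = 325 (W = 490 - 165 = 325)
-609 + (1122/(-1269))*W = -609 + (1122/(-1269))*325 = -609 + (1122*(-1/1269))*325 = -609 - 374/423*325 = -609 - 121550/423 = -379157/423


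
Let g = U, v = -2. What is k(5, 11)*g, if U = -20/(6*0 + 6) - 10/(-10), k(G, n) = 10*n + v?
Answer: -252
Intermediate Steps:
k(G, n) = -2 + 10*n (k(G, n) = 10*n - 2 = -2 + 10*n)
U = -7/3 (U = -20/(0 + 6) - 10*(-⅒) = -20/6 + 1 = -20*⅙ + 1 = -10/3 + 1 = -7/3 ≈ -2.3333)
g = -7/3 ≈ -2.3333
k(5, 11)*g = (-2 + 10*11)*(-7/3) = (-2 + 110)*(-7/3) = 108*(-7/3) = -252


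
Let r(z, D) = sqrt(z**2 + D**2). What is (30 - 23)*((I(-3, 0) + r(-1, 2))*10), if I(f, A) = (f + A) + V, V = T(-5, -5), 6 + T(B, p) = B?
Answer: -980 + 70*sqrt(5) ≈ -823.48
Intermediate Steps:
T(B, p) = -6 + B
V = -11 (V = -6 - 5 = -11)
I(f, A) = -11 + A + f (I(f, A) = (f + A) - 11 = (A + f) - 11 = -11 + A + f)
r(z, D) = sqrt(D**2 + z**2)
(30 - 23)*((I(-3, 0) + r(-1, 2))*10) = (30 - 23)*(((-11 + 0 - 3) + sqrt(2**2 + (-1)**2))*10) = 7*((-14 + sqrt(4 + 1))*10) = 7*((-14 + sqrt(5))*10) = 7*(-140 + 10*sqrt(5)) = -980 + 70*sqrt(5)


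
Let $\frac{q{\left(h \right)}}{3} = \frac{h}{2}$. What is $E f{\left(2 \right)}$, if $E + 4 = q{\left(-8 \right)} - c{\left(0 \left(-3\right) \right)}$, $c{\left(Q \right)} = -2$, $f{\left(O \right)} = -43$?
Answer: $602$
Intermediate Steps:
$q{\left(h \right)} = \frac{3 h}{2}$ ($q{\left(h \right)} = 3 \frac{h}{2} = \frac{3 h}{2}$)
$E = -14$ ($E = -4 + \left(\frac{3}{2} \left(-8\right) - -2\right) = -4 + \left(-12 + 2\right) = -4 - 10 = -14$)
$E f{\left(2 \right)} = \left(-14\right) \left(-43\right) = 602$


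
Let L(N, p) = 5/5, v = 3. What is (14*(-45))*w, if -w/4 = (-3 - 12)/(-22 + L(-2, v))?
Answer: 1800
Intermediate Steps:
L(N, p) = 1 (L(N, p) = 5*(⅕) = 1)
w = -20/7 (w = -4*(-3 - 12)/(-22 + 1) = -(-60)/(-21) = -(-60)*(-1)/21 = -4*5/7 = -20/7 ≈ -2.8571)
(14*(-45))*w = (14*(-45))*(-20/7) = -630*(-20/7) = 1800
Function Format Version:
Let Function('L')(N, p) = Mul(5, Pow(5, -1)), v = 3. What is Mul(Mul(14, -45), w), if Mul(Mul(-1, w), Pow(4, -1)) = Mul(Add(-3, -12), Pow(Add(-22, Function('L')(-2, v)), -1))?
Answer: 1800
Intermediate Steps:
Function('L')(N, p) = 1 (Function('L')(N, p) = Mul(5, Rational(1, 5)) = 1)
w = Rational(-20, 7) (w = Mul(-4, Mul(Add(-3, -12), Pow(Add(-22, 1), -1))) = Mul(-4, Mul(-15, Pow(-21, -1))) = Mul(-4, Mul(-15, Rational(-1, 21))) = Mul(-4, Rational(5, 7)) = Rational(-20, 7) ≈ -2.8571)
Mul(Mul(14, -45), w) = Mul(Mul(14, -45), Rational(-20, 7)) = Mul(-630, Rational(-20, 7)) = 1800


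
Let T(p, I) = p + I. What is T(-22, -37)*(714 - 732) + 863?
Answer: 1925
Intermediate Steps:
T(p, I) = I + p
T(-22, -37)*(714 - 732) + 863 = (-37 - 22)*(714 - 732) + 863 = -59*(-18) + 863 = 1062 + 863 = 1925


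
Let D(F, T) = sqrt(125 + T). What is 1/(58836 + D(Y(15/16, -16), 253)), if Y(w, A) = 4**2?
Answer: 9806/576945753 - sqrt(42)/1153891506 ≈ 1.6991e-5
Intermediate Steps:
Y(w, A) = 16
1/(58836 + D(Y(15/16, -16), 253)) = 1/(58836 + sqrt(125 + 253)) = 1/(58836 + sqrt(378)) = 1/(58836 + 3*sqrt(42))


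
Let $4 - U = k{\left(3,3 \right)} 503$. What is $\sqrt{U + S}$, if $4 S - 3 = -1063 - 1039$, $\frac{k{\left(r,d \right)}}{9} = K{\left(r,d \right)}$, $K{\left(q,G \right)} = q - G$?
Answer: $\frac{i \sqrt{2083}}{2} \approx 22.82 i$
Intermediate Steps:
$k{\left(r,d \right)} = - 9 d + 9 r$ ($k{\left(r,d \right)} = 9 \left(r - d\right) = - 9 d + 9 r$)
$S = - \frac{2099}{4}$ ($S = \frac{3}{4} + \frac{-1063 - 1039}{4} = \frac{3}{4} + \frac{1}{4} \left(-2102\right) = \frac{3}{4} - \frac{1051}{2} = - \frac{2099}{4} \approx -524.75$)
$U = 4$ ($U = 4 - \left(\left(-9\right) 3 + 9 \cdot 3\right) 503 = 4 - \left(-27 + 27\right) 503 = 4 - 0 \cdot 503 = 4 - 0 = 4 + 0 = 4$)
$\sqrt{U + S} = \sqrt{4 - \frac{2099}{4}} = \sqrt{- \frac{2083}{4}} = \frac{i \sqrt{2083}}{2}$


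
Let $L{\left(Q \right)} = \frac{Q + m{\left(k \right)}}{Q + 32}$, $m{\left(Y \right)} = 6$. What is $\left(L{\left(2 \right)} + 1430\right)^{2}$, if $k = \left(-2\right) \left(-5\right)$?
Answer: $\frac{591170596}{289} \approx 2.0456 \cdot 10^{6}$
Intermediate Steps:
$k = 10$
$L{\left(Q \right)} = \frac{6 + Q}{32 + Q}$ ($L{\left(Q \right)} = \frac{Q + 6}{Q + 32} = \frac{6 + Q}{32 + Q}$)
$\left(L{\left(2 \right)} + 1430\right)^{2} = \left(\frac{6 + 2}{32 + 2} + 1430\right)^{2} = \left(\frac{1}{34} \cdot 8 + 1430\right)^{2} = \left(\frac{4}{17} + 1430\right)^{2} = \left(\frac{24314}{17}\right)^{2} = \frac{591170596}{289}$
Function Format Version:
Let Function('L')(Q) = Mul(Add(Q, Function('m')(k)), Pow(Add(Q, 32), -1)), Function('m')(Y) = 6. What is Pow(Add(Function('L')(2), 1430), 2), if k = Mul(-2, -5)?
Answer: Rational(591170596, 289) ≈ 2.0456e+6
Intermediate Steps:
k = 10
Function('L')(Q) = Mul(Pow(Add(32, Q), -1), Add(6, Q)) (Function('L')(Q) = Mul(Add(Q, 6), Pow(Add(Q, 32), -1)) = Mul(Add(6, Q), Pow(Add(32, Q), -1)) = Mul(Pow(Add(32, Q), -1), Add(6, Q)))
Pow(Add(Function('L')(2), 1430), 2) = Pow(Add(Mul(Pow(Add(32, 2), -1), Add(6, 2)), 1430), 2) = Pow(Add(Mul(Pow(34, -1), 8), 1430), 2) = Pow(Add(Mul(Rational(1, 34), 8), 1430), 2) = Pow(Add(Rational(4, 17), 1430), 2) = Pow(Rational(24314, 17), 2) = Rational(591170596, 289)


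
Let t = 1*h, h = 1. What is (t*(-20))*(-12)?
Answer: 240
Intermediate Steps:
t = 1 (t = 1*1 = 1)
(t*(-20))*(-12) = (1*(-20))*(-12) = -20*(-12) = 240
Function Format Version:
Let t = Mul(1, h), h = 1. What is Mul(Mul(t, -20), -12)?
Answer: 240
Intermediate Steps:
t = 1 (t = Mul(1, 1) = 1)
Mul(Mul(t, -20), -12) = Mul(Mul(1, -20), -12) = Mul(-20, -12) = 240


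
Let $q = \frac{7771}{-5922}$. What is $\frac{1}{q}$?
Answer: $- \frac{5922}{7771} \approx -0.76206$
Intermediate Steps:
$q = - \frac{7771}{5922}$ ($q = 7771 \left(- \frac{1}{5922}\right) = - \frac{7771}{5922} \approx -1.3122$)
$\frac{1}{q} = \frac{1}{- \frac{7771}{5922}} = - \frac{5922}{7771}$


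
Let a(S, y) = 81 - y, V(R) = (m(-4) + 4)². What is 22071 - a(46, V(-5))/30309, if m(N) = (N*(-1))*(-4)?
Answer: 222983334/10103 ≈ 22071.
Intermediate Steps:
m(N) = 4*N (m(N) = -N*(-4) = 4*N)
V(R) = 144 (V(R) = (4*(-4) + 4)² = (-16 + 4)² = (-12)² = 144)
22071 - a(46, V(-5))/30309 = 22071 - (81 - 1*144)/30309 = 22071 - (81 - 144)/30309 = 22071 - (-63)/30309 = 22071 - 1*(-21/10103) = 22071 + 21/10103 = 222983334/10103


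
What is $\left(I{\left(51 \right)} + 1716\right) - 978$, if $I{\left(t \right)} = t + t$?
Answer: $840$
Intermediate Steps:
$I{\left(t \right)} = 2 t$
$\left(I{\left(51 \right)} + 1716\right) - 978 = \left(2 \cdot 51 + 1716\right) - 978 = \left(102 + 1716\right) - 978 = 1818 - 978 = 840$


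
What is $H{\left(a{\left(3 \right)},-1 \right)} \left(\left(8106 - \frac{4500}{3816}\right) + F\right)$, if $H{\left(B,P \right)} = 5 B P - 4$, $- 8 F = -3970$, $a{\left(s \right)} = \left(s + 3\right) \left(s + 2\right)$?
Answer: $- \frac{140403879}{106} \approx -1.3246 \cdot 10^{6}$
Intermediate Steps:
$a{\left(s \right)} = \left(2 + s\right) \left(3 + s\right)$ ($a{\left(s \right)} = \left(3 + s\right) \left(2 + s\right) = \left(2 + s\right) \left(3 + s\right)$)
$F = \frac{1985}{4}$ ($F = \left(- \frac{1}{8}\right) \left(-3970\right) = \frac{1985}{4} \approx 496.25$)
$H{\left(B,P \right)} = -4 + 5 B P$ ($H{\left(B,P \right)} = 5 B P - 4 = -4 + 5 B P$)
$H{\left(a{\left(3 \right)},-1 \right)} \left(\left(8106 - \frac{4500}{3816}\right) + F\right) = \left(-4 + 5 \left(6 + 3^{2} + 5 \cdot 3\right) \left(-1\right)\right) \left(\left(8106 - \frac{4500}{3816}\right) + \frac{1985}{4}\right) = \left(-4 + 5 \left(6 + 9 + 15\right) \left(-1\right)\right) \left(\left(8106 - \frac{125}{106}\right) + \frac{1985}{4}\right) = \left(-4 + 5 \cdot 30 \left(-1\right)\right) \left(\left(8106 - \frac{125}{106}\right) + \frac{1985}{4}\right) = \left(-4 - 150\right) \left(\frac{859111}{106} + \frac{1985}{4}\right) = \left(-154\right) \frac{1823427}{212} = - \frac{140403879}{106}$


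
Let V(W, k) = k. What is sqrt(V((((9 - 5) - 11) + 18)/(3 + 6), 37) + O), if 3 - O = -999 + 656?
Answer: sqrt(383) ≈ 19.570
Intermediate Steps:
O = 346 (O = 3 - (-999 + 656) = 3 - 1*(-343) = 3 + 343 = 346)
sqrt(V((((9 - 5) - 11) + 18)/(3 + 6), 37) + O) = sqrt(37 + 346) = sqrt(383)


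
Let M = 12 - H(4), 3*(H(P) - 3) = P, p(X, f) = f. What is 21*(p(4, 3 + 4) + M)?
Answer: 308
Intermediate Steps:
H(P) = 3 + P/3
M = 23/3 (M = 12 - (3 + (⅓)*4) = 12 - (3 + 4/3) = 12 - 1*13/3 = 12 - 13/3 = 23/3 ≈ 7.6667)
21*(p(4, 3 + 4) + M) = 21*((3 + 4) + 23/3) = 21*(7 + 23/3) = 21*(44/3) = 308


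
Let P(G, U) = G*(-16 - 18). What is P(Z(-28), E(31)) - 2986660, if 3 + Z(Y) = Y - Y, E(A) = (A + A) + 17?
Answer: -2986558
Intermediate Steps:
E(A) = 17 + 2*A (E(A) = 2*A + 17 = 17 + 2*A)
Z(Y) = -3 (Z(Y) = -3 + (Y - Y) = -3 + 0 = -3)
P(G, U) = -34*G (P(G, U) = G*(-34) = -34*G)
P(Z(-28), E(31)) - 2986660 = -34*(-3) - 2986660 = 102 - 2986660 = -2986558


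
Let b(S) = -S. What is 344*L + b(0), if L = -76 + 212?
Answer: 46784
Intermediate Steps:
L = 136
344*L + b(0) = 344*136 - 1*0 = 46784 + 0 = 46784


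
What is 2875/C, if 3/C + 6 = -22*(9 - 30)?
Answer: 437000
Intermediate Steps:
C = 1/152 (C = 3/(-6 - 22*(9 - 30)) = 3/(-6 - 22*(-21)) = 3/(-6 + 462) = 3/456 = 3*(1/456) = 1/152 ≈ 0.0065789)
2875/C = 2875/(1/152) = 2875*152 = 437000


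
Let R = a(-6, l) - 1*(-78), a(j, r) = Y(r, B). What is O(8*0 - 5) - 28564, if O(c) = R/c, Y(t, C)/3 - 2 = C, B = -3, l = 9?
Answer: -28579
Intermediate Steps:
Y(t, C) = 6 + 3*C
a(j, r) = -3 (a(j, r) = 6 + 3*(-3) = 6 - 9 = -3)
R = 75 (R = -3 - 1*(-78) = -3 + 78 = 75)
O(c) = 75/c
O(8*0 - 5) - 28564 = 75/(8*0 - 5) - 28564 = 75/(0 - 5) - 28564 = 75/(-5) - 28564 = 75*(-⅕) - 28564 = -15 - 28564 = -28579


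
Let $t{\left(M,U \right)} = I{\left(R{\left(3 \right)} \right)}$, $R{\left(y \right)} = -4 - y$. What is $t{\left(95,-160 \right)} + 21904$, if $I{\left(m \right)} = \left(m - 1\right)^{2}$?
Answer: $21968$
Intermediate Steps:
$I{\left(m \right)} = \left(-1 + m\right)^{2}$
$t{\left(M,U \right)} = 64$ ($t{\left(M,U \right)} = \left(-1 - 7\right)^{2} = \left(-8\right)^{2} = 64$)
$t{\left(95,-160 \right)} + 21904 = 64 + 21904 = 21968$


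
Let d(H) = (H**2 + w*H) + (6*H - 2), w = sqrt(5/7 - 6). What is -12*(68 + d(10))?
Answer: -2712 - 120*I*sqrt(259)/7 ≈ -2712.0 - 275.89*I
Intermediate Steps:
w = I*sqrt(259)/7 (w = sqrt(5*(1/7) - 6) = sqrt(5/7 - 6) = sqrt(-37/7) = I*sqrt(259)/7 ≈ 2.2991*I)
d(H) = -2 + H**2 + 6*H + I*H*sqrt(259)/7 (d(H) = (H**2 + (I*sqrt(259)/7)*H) + (6*H - 2) = (H**2 + I*H*sqrt(259)/7) + (-2 + 6*H) = -2 + H**2 + 6*H + I*H*sqrt(259)/7)
-12*(68 + d(10)) = -12*(68 + (-2 + 10**2 + 6*10 + (1/7)*I*10*sqrt(259))) = -12*(68 + (-2 + 100 + 60 + 10*I*sqrt(259)/7)) = -12*(68 + (158 + 10*I*sqrt(259)/7)) = -12*(226 + 10*I*sqrt(259)/7) = -2712 - 120*I*sqrt(259)/7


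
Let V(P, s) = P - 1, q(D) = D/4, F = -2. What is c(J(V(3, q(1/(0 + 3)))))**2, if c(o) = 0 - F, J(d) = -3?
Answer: 4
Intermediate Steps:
q(D) = D/4 (q(D) = D*(1/4) = D/4)
V(P, s) = -1 + P
c(o) = 2 (c(o) = 0 - 1*(-2) = 0 + 2 = 2)
c(J(V(3, q(1/(0 + 3)))))**2 = 2**2 = 4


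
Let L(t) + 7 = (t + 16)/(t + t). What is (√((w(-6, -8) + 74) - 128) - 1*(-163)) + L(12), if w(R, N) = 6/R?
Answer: 943/6 + I*√55 ≈ 157.17 + 7.4162*I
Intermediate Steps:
L(t) = -7 + (16 + t)/(2*t) (L(t) = -7 + (t + 16)/(t + t) = -7 + (16 + t)/((2*t)) = -7 + (16 + t)*(1/(2*t)) = -7 + (16 + t)/(2*t))
(√((w(-6, -8) + 74) - 128) - 1*(-163)) + L(12) = (√((6/(-6) + 74) - 128) - 1*(-163)) + (-13/2 + 8/12) = (√((6*(-⅙) + 74) - 128) + 163) + (-13/2 + 8*(1/12)) = (√((-1 + 74) - 128) + 163) + (-13/2 + ⅔) = (√(73 - 128) + 163) - 35/6 = (√(-55) + 163) - 35/6 = (I*√55 + 163) - 35/6 = (163 + I*√55) - 35/6 = 943/6 + I*√55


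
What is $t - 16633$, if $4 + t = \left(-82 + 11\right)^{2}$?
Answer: $-11596$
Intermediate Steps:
$t = 5037$ ($t = -4 + \left(-82 + 11\right)^{2} = -4 + \left(-71\right)^{2} = -4 + 5041 = 5037$)
$t - 16633 = 5037 - 16633 = -11596$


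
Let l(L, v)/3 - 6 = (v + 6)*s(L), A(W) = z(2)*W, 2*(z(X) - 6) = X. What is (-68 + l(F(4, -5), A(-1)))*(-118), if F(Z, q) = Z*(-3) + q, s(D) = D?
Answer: -118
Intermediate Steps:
z(X) = 6 + X/2
F(Z, q) = q - 3*Z (F(Z, q) = -3*Z + q = q - 3*Z)
A(W) = 7*W (A(W) = (6 + (1/2)*2)*W = (6 + 1)*W = 7*W)
l(L, v) = 18 + 3*L*(6 + v) (l(L, v) = 18 + 3*((v + 6)*L) = 18 + 3*((6 + v)*L) = 18 + 3*(L*(6 + v)) = 18 + 3*L*(6 + v))
(-68 + l(F(4, -5), A(-1)))*(-118) = (-68 + (18 + 18*(-5 - 3*4) + 3*(-5 - 3*4)*(7*(-1))))*(-118) = (-68 + (18 + 18*(-5 - 12) + 3*(-5 - 12)*(-7)))*(-118) = (-68 + (18 + 18*(-17) + 3*(-17)*(-7)))*(-118) = (-68 + (18 - 306 + 357))*(-118) = (-68 + 69)*(-118) = 1*(-118) = -118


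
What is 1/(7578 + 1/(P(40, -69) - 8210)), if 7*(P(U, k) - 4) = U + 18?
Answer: 57384/434855945 ≈ 0.00013196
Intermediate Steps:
P(U, k) = 46/7 + U/7 (P(U, k) = 4 + (U + 18)/7 = 4 + (18 + U)/7 = 4 + (18/7 + U/7) = 46/7 + U/7)
1/(7578 + 1/(P(40, -69) - 8210)) = 1/(7578 + 1/((46/7 + (1/7)*40) - 8210)) = 1/(7578 + 1/((46/7 + 40/7) - 8210)) = 1/(7578 + 1/(86/7 - 8210)) = 1/(7578 + 1/(-57384/7)) = 1/(7578 - 7/57384) = 1/(434855945/57384) = 57384/434855945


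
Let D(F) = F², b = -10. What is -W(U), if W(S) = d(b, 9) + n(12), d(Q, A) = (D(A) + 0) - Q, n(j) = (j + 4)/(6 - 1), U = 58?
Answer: -471/5 ≈ -94.200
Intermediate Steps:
n(j) = ⅘ + j/5 (n(j) = (4 + j)/5 = (4 + j)*(⅕) = ⅘ + j/5)
d(Q, A) = A² - Q (d(Q, A) = (A² + 0) - Q = A² - Q)
W(S) = 471/5 (W(S) = (9² - 1*(-10)) + (⅘ + (⅕)*12) = (81 + 10) + (⅘ + 12/5) = 91 + 16/5 = 471/5)
-W(U) = -1*471/5 = -471/5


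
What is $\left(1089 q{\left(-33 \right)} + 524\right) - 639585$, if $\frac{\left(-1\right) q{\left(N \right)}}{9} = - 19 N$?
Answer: $-6784288$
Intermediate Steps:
$q{\left(N \right)} = 171 N$ ($q{\left(N \right)} = - 9 \left(- 19 N\right) = 171 N$)
$\left(1089 q{\left(-33 \right)} + 524\right) - 639585 = \left(1089 \cdot 171 \left(-33\right) + 524\right) - 639585 = \left(1089 \left(-5643\right) + 524\right) - 639585 = \left(-6145227 + 524\right) - 639585 = -6144703 - 639585 = -6784288$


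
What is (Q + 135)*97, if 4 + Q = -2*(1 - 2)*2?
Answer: 13095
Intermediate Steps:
Q = 0 (Q = -4 - 2*(1 - 2)*2 = -4 - 2*(-1)*2 = -4 + 2*2 = -4 + 4 = 0)
(Q + 135)*97 = (0 + 135)*97 = 135*97 = 13095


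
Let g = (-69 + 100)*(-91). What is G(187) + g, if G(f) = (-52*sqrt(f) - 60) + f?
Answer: -2694 - 52*sqrt(187) ≈ -3405.1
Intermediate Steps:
g = -2821 (g = 31*(-91) = -2821)
G(f) = -60 + f - 52*sqrt(f) (G(f) = (-60 - 52*sqrt(f)) + f = -60 + f - 52*sqrt(f))
G(187) + g = (-60 + 187 - 52*sqrt(187)) - 2821 = (127 - 52*sqrt(187)) - 2821 = -2694 - 52*sqrt(187)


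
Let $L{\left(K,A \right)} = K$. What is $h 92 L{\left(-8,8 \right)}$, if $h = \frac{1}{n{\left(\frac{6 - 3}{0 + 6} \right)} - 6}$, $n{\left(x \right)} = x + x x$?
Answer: $\frac{2944}{21} \approx 140.19$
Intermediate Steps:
$n{\left(x \right)} = x + x^{2}$
$h = - \frac{4}{21}$ ($h = \frac{1}{\frac{6 - 3}{0 + 6} \left(1 + \frac{6 - 3}{0 + 6}\right) - 6} = \frac{1}{\frac{3}{6} \left(1 + \frac{3}{6}\right) - 6} = \frac{1}{3 \cdot \frac{1}{6} \left(1 + 3 \cdot \frac{1}{6}\right) - 6} = \frac{1}{\frac{1 + \frac{1}{2}}{2} - 6} = \frac{1}{\frac{1}{2} \cdot \frac{3}{2} - 6} = \frac{1}{\frac{3}{4} - 6} = \frac{1}{- \frac{21}{4}} = - \frac{4}{21} \approx -0.19048$)
$h 92 L{\left(-8,8 \right)} = \left(- \frac{4}{21}\right) 92 \left(-8\right) = \left(- \frac{368}{21}\right) \left(-8\right) = \frac{2944}{21}$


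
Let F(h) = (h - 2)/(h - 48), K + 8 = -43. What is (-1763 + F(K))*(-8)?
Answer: 1395872/99 ≈ 14100.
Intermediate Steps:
K = -51 (K = -8 - 43 = -51)
F(h) = (-2 + h)/(-48 + h)
(-1763 + F(K))*(-8) = (-1763 + (-2 - 51)/(-48 - 51))*(-8) = (-1763 - 53/(-99))*(-8) = (-1763 - 1/99*(-53))*(-8) = (-1763 + 53/99)*(-8) = -174484/99*(-8) = 1395872/99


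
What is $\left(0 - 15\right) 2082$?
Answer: $-31230$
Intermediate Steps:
$\left(0 - 15\right) 2082 = \left(-15\right) 2082 = -31230$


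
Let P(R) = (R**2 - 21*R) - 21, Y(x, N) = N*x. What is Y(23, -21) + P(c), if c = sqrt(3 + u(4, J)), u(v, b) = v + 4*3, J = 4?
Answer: -485 - 21*sqrt(19) ≈ -576.54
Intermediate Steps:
u(v, b) = 12 + v (u(v, b) = v + 12 = 12 + v)
c = sqrt(19) (c = sqrt(3 + (12 + 4)) = sqrt(3 + 16) = sqrt(19) ≈ 4.3589)
P(R) = -21 + R**2 - 21*R
Y(23, -21) + P(c) = -21*23 + (-21 + (sqrt(19))**2 - 21*sqrt(19)) = -483 + (-21 + 19 - 21*sqrt(19)) = -483 + (-2 - 21*sqrt(19)) = -485 - 21*sqrt(19)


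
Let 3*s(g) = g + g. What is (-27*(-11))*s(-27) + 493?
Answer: -4853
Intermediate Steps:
s(g) = 2*g/3 (s(g) = (g + g)/3 = (2*g)/3 = 2*g/3)
(-27*(-11))*s(-27) + 493 = (-27*(-11))*((⅔)*(-27)) + 493 = 297*(-18) + 493 = -5346 + 493 = -4853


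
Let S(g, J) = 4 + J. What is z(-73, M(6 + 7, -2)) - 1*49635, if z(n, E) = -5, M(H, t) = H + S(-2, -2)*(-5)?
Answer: -49640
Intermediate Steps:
M(H, t) = -10 + H (M(H, t) = H + (4 - 2)*(-5) = H + 2*(-5) = H - 10 = -10 + H)
z(-73, M(6 + 7, -2)) - 1*49635 = -5 - 1*49635 = -5 - 49635 = -49640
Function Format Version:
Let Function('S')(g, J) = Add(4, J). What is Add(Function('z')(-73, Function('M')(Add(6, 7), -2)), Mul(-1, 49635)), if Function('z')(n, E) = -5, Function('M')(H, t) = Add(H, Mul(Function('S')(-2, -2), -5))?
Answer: -49640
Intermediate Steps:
Function('M')(H, t) = Add(-10, H) (Function('M')(H, t) = Add(H, Mul(Add(4, -2), -5)) = Add(H, Mul(2, -5)) = Add(H, -10) = Add(-10, H))
Add(Function('z')(-73, Function('M')(Add(6, 7), -2)), Mul(-1, 49635)) = Add(-5, Mul(-1, 49635)) = Add(-5, -49635) = -49640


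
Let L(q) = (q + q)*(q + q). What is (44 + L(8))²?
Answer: 90000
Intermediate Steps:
L(q) = 4*q² (L(q) = (2*q)*(2*q) = 4*q²)
(44 + L(8))² = (44 + 4*8²)² = (44 + 4*64)² = (44 + 256)² = 300² = 90000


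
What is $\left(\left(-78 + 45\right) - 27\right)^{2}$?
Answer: $3600$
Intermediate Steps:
$\left(\left(-78 + 45\right) - 27\right)^{2} = \left(-33 - 27\right)^{2} = \left(-60\right)^{2} = 3600$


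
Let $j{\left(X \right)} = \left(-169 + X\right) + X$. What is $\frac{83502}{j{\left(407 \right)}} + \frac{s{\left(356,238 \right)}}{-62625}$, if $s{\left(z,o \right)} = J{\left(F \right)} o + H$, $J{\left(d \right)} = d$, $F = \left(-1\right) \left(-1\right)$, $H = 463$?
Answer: $\frac{348590707}{2692875} \approx 129.45$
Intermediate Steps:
$F = 1$
$j{\left(X \right)} = -169 + 2 X$
$s{\left(z,o \right)} = 463 + o$ ($s{\left(z,o \right)} = 1 o + 463 = o + 463 = 463 + o$)
$\frac{83502}{j{\left(407 \right)}} + \frac{s{\left(356,238 \right)}}{-62625} = \frac{83502}{-169 + 2 \cdot 407} + \frac{463 + 238}{-62625} = \frac{83502}{-169 + 814} + 701 \left(- \frac{1}{62625}\right) = \frac{83502}{645} - \frac{701}{62625} = 83502 \cdot \frac{1}{645} - \frac{701}{62625} = \frac{27834}{215} - \frac{701}{62625} = \frac{348590707}{2692875}$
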